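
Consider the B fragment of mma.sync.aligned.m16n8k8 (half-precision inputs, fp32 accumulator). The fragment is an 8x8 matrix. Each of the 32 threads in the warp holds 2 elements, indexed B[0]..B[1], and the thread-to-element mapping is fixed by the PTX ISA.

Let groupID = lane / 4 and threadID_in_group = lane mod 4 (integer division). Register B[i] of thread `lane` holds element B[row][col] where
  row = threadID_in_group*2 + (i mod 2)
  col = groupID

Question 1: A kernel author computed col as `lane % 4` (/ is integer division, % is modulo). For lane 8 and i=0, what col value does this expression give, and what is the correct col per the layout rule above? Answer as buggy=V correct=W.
buggy=0 correct=2

`lane % 4`[8,0]->0
lane 8: g=2 (8/4), t=0 (8%4)
i=0: r=0*2+0=0, c=g=2
col: 0 vs 2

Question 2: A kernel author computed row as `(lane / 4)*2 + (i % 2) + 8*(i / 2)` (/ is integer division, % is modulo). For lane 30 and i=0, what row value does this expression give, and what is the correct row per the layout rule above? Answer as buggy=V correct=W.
buggy=14 correct=4

`(lane / 4)*2 + (i % 2) + 8*(i / 2)`[30,0]=>14
L=30=>grp=30>>2=7, tig=30&3=2
[0]=>row 2·2+0=4  col grp=7
row: 14 vs 4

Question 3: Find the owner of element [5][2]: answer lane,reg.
10,1

c=2→G=2  r=5→T=2,p=1
L=2*4+2=10  i=1=1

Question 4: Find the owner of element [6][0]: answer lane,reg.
3,0

c:0=>grp=0  r:6=>tig=3,lo=0
L=0*4+3=3  i=0=0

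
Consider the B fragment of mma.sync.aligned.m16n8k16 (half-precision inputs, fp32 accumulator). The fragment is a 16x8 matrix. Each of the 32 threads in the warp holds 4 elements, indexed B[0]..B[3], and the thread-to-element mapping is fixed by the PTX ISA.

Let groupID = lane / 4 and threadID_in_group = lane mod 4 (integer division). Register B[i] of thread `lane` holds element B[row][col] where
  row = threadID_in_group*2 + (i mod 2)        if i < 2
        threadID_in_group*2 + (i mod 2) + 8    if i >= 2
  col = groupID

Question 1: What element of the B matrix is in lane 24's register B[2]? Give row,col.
8,6

L=24->gid=24>>2=6, tid=24&3=0
[2]->row 0·2+0+8=8  col gid=6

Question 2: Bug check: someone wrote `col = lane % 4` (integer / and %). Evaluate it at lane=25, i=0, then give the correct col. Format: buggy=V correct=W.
buggy=1 correct=6

`lane % 4`[25,0]⇒1
25: gr=6,th=1
[0] (1*2+0+0,6) = (2,6)
col: 1 vs 6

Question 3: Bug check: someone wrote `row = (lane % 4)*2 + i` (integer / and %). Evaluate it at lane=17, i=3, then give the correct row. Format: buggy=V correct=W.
`(lane % 4)*2 + i`[17,3]⇒5
L=17⇒gr=17>>2=4, th=17&3=1
[3]⇒row 1·2+1+8=11  col gr=4
row: 5 vs 11

buggy=5 correct=11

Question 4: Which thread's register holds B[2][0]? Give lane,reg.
1,0

c=0⇒gr=0  r=2⇒Rb=0,th=1,odd=0
L=0*4+1=1  i=0*2+0=0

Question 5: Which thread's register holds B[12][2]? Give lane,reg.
10,2

c=2->g=2  r=12->rb=1,t=2,b0=0
L=2*4+2=10  i=1*2+0=2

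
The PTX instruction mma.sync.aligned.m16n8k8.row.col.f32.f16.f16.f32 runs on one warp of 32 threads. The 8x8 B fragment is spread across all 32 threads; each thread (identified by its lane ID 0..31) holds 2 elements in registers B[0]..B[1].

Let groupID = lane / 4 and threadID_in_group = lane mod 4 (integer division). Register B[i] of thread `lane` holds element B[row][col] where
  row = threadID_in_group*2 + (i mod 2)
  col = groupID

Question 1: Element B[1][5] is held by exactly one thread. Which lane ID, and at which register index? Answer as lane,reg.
c:5=>grp=5  r:1=>tig=0,lo=1
L=5*4+0=20  i=1=1

20,1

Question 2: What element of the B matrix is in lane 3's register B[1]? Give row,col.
7,0

3: gid=0,tid=3
[1] (3*2+1,0) = (7,0)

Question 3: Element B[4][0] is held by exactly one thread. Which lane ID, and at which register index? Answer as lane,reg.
2,0

c=0⇒gr=0  r=4⇒th=2,odd=0
L=0*4+2=2  i=0=0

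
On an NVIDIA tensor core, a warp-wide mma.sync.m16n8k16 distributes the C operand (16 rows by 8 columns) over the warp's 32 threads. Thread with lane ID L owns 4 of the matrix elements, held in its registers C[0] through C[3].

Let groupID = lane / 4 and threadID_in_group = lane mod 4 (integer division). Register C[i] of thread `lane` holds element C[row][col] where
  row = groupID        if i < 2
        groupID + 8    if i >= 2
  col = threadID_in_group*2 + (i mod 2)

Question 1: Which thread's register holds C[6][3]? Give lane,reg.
25,1

r=6→G=6,rhi=0  c=3→T=1,p=1
L=6*4+1=25  i=0*2+1=1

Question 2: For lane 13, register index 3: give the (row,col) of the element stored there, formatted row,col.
L=13⇒gr=13>>2=3, th=13&3=1
[3]⇒row 3+8=11  col 1·2+1=3

11,3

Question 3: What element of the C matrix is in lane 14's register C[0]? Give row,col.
lane 14: gr=3 (14/4), th=2 (14%4)
i=0: r=3+0=3, c=2*2+0=4

3,4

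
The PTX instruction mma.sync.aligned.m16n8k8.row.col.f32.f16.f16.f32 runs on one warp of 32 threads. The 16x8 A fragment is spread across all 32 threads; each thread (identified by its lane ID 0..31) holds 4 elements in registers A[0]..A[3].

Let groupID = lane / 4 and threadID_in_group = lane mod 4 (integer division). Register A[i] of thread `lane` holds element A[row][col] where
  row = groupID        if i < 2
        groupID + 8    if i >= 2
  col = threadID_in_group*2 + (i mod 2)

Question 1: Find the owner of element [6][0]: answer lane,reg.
24,0

r=6->g=6,rb=0  c=0->t=0,b0=0
L=6*4+0=24  i=0*2+0=0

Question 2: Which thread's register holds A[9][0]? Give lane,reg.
r=9→G=1,rhi=1  c=0→T=0,p=0
L=1*4+0=4  i=1*2+0=2

4,2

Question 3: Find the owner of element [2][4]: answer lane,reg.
r: 2->gid=2,r8=0  c: 4->tid=2,i&1=0
L=2*4+2=10  i=0*2+0=0

10,0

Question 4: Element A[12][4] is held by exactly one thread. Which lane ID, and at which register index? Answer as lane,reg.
18,2

r=12->g=4,rb=1  c=4->t=2,b0=0
L=4*4+2=18  i=1*2+0=2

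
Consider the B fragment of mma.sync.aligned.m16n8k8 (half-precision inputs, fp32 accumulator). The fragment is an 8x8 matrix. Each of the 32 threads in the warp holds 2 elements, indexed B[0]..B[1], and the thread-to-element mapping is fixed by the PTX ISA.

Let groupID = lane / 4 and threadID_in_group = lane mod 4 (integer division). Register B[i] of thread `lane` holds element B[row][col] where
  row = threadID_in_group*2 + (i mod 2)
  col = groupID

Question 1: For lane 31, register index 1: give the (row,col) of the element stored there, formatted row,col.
7,7

lane 31->31/4=7, 31 mod 4=3
i=1  r:2·3+1->7  c:7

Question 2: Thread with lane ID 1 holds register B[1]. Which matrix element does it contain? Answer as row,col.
3,0

lane 1: gr=0 (1/4), th=1 (1%4)
i=1: r=1*2+1=3, c=gr=0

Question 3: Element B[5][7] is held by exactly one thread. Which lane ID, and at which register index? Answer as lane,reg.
30,1

c:7=>grp=7  r:5=>tig=2,lo=1
L=7*4+2=30  i=1=1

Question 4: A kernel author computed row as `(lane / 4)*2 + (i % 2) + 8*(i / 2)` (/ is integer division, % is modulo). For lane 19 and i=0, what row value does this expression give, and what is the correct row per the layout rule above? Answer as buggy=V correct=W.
`(lane / 4)*2 + (i % 2) + 8*(i / 2)`[19,0]=>8
L=19=>grp=19>>2=4, tig=19&3=3
[0]=>row 3·2+0=6  col grp=4
row: 8 vs 6

buggy=8 correct=6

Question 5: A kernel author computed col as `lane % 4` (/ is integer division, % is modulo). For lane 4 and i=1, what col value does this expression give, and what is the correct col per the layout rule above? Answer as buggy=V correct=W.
`lane % 4`[4,1]=>0
4: grp=1,tig=0
[1] (0*2+1,1) = (1,1)
col: 0 vs 1

buggy=0 correct=1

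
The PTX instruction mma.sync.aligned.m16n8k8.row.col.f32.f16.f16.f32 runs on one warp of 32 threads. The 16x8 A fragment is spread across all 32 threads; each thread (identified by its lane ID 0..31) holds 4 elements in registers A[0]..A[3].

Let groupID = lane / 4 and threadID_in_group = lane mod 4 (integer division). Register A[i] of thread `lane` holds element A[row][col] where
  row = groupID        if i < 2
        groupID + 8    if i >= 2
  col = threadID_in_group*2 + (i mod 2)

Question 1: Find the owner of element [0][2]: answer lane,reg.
1,0

r=0⇒gr=0,Rb=0  c=2⇒th=1,odd=0
L=0*4+1=1  i=0*2+0=0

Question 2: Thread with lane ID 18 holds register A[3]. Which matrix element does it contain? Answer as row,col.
12,5

lane 18: g=4 (18/4), t=2 (18%4)
i=3: r=4+8=12, c=2*2+1=5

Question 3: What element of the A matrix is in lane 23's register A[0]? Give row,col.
5,6

L=23->g=23>>2=5, t=23&3=3
[0]->row 5+0=5  col 3·2+0=6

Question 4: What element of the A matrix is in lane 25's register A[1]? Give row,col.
6,3

25: gr=6,th=1
[1] (6+0,1*2+1) = (6,3)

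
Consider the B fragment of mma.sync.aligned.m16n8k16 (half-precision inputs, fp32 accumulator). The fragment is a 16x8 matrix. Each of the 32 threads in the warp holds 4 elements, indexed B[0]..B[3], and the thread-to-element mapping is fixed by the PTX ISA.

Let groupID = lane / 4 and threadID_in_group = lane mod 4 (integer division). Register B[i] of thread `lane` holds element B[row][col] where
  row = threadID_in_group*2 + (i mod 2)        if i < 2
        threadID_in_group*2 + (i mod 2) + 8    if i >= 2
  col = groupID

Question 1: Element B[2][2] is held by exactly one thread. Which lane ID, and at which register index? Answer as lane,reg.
9,0

c=2→G=2  r=2→rhi=0,T=1,p=0
L=2*4+1=9  i=0*2+0=0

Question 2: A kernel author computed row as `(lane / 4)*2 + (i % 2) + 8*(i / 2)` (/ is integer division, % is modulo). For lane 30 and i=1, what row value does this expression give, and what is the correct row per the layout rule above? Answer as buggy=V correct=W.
`(lane / 4)*2 + (i % 2) + 8*(i / 2)`[30,1]⇒15
30: gr=7,th=2
[1] (2*2+1+0,7) = (5,7)
row: 15 vs 5

buggy=15 correct=5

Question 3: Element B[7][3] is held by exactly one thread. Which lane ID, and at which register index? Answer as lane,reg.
15,1

c: 3->gid=3  r: 7->r8=0,tid=3,i&1=1
L=3*4+3=15  i=0*2+1=1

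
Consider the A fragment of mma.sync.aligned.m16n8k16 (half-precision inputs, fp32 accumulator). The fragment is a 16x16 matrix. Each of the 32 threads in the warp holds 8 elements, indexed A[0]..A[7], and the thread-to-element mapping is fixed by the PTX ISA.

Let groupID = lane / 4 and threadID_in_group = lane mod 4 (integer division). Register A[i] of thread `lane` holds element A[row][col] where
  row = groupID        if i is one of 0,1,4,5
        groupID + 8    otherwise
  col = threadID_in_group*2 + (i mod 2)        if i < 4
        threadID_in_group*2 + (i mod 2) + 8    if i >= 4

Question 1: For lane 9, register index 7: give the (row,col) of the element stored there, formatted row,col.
lane 9=>9/4=2, 9 mod 4=1
i=7  r:2+8=>10  c:2·1+1+8=>11

10,11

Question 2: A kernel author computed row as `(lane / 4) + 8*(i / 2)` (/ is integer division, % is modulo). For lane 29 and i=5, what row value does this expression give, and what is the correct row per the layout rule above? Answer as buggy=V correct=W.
`(lane / 4) + 8*(i / 2)`[29,5]->23
29: g=7,t=1
[5] (7+0,1*2+1+8) = (7,11)
row: 23 vs 7

buggy=23 correct=7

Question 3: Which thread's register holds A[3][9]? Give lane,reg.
12,5

r=3→G=3,rhi=0  c=9→chi=1,T=0,p=1
L=3*4+0=12  i=1*4+0*2+1=5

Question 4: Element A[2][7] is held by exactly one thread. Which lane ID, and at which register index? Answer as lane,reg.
11,1

r=2⇒gr=2,Rb=0  c=7⇒Cb=0,th=3,odd=1
L=2*4+3=11  i=0*4+0*2+1=1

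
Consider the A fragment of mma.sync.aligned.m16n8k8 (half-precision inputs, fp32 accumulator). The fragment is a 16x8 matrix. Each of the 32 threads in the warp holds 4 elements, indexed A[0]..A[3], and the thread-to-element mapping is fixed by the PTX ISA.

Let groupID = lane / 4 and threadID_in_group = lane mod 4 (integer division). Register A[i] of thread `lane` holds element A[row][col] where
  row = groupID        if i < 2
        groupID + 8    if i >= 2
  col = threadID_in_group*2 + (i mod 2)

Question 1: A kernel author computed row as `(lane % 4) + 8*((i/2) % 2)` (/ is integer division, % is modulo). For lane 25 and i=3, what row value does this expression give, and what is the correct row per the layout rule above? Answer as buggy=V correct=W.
buggy=9 correct=14

`(lane % 4) + 8*((i/2) % 2)`[25,3]⇒9
25: gr=6,th=1
[3] (6+8,1*2+1) = (14,3)
row: 9 vs 14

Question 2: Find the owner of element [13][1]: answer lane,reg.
20,3

r:13=>grp=5,rB=1  c:1=>tig=0,lo=1
L=5*4+0=20  i=1*2+1=3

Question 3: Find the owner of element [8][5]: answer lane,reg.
2,3

r=8->g=0,rb=1  c=5->t=2,b0=1
L=0*4+2=2  i=1*2+1=3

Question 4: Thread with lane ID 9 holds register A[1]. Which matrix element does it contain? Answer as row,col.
lane 9: g=2 (9/4), t=1 (9%4)
i=1: r=2+0=2, c=1*2+1=3

2,3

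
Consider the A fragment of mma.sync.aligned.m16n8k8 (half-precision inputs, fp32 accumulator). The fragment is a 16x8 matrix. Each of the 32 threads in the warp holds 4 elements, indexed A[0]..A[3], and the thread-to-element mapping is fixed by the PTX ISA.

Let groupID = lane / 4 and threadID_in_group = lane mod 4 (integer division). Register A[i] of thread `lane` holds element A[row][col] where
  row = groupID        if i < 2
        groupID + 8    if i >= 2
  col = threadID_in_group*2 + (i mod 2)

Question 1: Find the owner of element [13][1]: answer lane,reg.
20,3

r=13⇒gr=5,Rb=1  c=1⇒th=0,odd=1
L=5*4+0=20  i=1*2+1=3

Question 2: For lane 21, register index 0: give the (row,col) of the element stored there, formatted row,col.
21: gr=5,th=1
[0] (5+0,1*2+0) = (5,2)

5,2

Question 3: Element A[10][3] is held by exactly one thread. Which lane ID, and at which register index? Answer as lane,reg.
r: 10->gid=2,r8=1  c: 3->tid=1,i&1=1
L=2*4+1=9  i=1*2+1=3

9,3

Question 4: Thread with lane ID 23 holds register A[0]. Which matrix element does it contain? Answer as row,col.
5,6

lane 23: gr=5 (23/4), th=3 (23%4)
i=0: r=5+0=5, c=3*2+0=6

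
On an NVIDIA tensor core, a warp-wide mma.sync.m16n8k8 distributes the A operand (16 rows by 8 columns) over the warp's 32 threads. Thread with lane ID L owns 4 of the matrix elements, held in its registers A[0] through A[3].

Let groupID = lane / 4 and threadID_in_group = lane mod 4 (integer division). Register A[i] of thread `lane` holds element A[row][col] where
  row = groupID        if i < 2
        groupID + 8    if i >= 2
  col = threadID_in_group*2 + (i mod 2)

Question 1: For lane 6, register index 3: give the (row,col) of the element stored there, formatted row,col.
9,5

6: gr=1,th=2
[3] (1+8,2*2+1) = (9,5)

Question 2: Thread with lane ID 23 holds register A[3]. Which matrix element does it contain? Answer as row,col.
lane 23: grp=5 (23/4), tig=3 (23%4)
i=3: r=5+8=13, c=3*2+1=7

13,7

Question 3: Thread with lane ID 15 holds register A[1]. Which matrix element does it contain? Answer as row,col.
lane 15→15/4=3, 15 mod 4=3
i=1  r:3+0→3  c:2·3+1→7

3,7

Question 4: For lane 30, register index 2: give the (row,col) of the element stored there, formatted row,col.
lane 30: G=7 (30/4), T=2 (30%4)
i=2: r=7+8=15, c=2*2+0=4

15,4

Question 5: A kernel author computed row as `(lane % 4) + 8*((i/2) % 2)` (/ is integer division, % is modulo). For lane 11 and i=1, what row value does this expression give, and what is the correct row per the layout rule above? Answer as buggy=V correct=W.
`(lane % 4) + 8*((i/2) % 2)`[11,1]⇒3
lane 11⇒11/4=2, 11 mod 4=3
i=1  r:2+0⇒2  c:2·3+1⇒7
row: 3 vs 2

buggy=3 correct=2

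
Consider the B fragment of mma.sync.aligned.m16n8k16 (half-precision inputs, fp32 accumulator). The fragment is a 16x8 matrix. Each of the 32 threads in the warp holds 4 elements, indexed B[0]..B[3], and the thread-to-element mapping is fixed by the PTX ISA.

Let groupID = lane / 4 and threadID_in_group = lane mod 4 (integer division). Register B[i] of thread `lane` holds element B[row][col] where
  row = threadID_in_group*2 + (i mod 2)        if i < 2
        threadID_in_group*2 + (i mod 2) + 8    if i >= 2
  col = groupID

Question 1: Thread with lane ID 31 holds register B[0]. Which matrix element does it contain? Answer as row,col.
6,7

L=31->gid=31>>2=7, tid=31&3=3
[0]->row 3·2+0+0=6  col gid=7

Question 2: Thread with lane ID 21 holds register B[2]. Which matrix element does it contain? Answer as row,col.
10,5

L=21=>grp=21>>2=5, tig=21&3=1
[2]=>row 1·2+0+8=10  col grp=5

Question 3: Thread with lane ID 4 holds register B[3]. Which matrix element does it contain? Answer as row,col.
9,1

lane 4: gr=1 (4/4), th=0 (4%4)
i=3: r=0*2+1+8=9, c=gr=1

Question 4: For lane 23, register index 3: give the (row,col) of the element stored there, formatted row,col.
15,5

lane 23=>23/4=5, 23 mod 4=3
i=3  r:2·3+1+8=>15  c:5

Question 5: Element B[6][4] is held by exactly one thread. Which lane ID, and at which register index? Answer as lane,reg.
19,0

c=4->g=4  r=6->rb=0,t=3,b0=0
L=4*4+3=19  i=0*2+0=0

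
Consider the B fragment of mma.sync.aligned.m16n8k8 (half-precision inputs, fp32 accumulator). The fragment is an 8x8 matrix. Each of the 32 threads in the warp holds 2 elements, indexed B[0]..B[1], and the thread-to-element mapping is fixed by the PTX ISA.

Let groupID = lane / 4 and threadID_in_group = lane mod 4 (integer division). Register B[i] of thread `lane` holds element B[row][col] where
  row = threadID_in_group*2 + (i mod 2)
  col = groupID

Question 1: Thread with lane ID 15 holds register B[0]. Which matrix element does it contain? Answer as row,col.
6,3

lane 15: g=3 (15/4), t=3 (15%4)
i=0: r=3*2+0=6, c=g=3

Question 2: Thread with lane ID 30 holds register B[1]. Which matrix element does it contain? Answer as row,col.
lane 30: G=7 (30/4), T=2 (30%4)
i=1: r=2*2+1=5, c=G=7

5,7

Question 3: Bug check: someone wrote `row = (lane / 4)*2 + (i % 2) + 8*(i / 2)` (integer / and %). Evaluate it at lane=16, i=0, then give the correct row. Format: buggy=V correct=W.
`(lane / 4)*2 + (i % 2) + 8*(i / 2)`[16,0]=>8
lane 16=>16/4=4, 16 mod 4=0
i=0  r:2·0+0=>0  c:4
row: 8 vs 0

buggy=8 correct=0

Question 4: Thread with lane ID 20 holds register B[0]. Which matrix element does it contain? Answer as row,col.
0,5

lane 20: g=5 (20/4), t=0 (20%4)
i=0: r=0*2+0=0, c=g=5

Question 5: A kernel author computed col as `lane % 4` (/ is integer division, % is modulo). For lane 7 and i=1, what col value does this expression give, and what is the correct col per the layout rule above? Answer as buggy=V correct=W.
`lane % 4`[7,1]=>3
lane 7=>7/4=1, 7 mod 4=3
i=1  r:2·3+1=>7  c:1
col: 3 vs 1

buggy=3 correct=1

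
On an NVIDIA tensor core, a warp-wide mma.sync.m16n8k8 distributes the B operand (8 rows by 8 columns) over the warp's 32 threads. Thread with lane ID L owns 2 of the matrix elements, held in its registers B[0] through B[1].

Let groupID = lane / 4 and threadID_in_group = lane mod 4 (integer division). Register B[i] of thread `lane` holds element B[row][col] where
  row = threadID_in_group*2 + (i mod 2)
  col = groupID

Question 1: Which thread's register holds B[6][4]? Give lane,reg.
19,0

c=4→G=4  r=6→T=3,p=0
L=4*4+3=19  i=0=0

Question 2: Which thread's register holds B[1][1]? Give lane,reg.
4,1

c=1⇒gr=1  r=1⇒th=0,odd=1
L=1*4+0=4  i=1=1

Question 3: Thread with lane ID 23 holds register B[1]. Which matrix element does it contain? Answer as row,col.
lane 23: g=5 (23/4), t=3 (23%4)
i=1: r=3*2+1=7, c=g=5

7,5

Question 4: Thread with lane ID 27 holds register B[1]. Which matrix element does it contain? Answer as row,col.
7,6

27: gr=6,th=3
[1] (3*2+1,6) = (7,6)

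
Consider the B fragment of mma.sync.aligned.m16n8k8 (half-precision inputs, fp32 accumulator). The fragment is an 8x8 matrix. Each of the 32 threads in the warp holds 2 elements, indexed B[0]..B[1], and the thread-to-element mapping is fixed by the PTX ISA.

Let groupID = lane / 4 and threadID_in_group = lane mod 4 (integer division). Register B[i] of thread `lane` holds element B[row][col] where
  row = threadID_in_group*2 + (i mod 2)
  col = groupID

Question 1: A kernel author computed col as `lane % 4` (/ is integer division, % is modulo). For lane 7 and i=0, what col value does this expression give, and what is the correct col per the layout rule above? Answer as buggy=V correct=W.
`lane % 4`[7,0]->3
L=7->gid=7>>2=1, tid=7&3=3
[0]->row 3·2+0=6  col gid=1
col: 3 vs 1

buggy=3 correct=1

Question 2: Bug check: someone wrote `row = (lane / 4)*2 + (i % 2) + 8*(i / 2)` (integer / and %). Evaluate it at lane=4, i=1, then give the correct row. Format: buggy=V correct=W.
buggy=3 correct=1

`(lane / 4)*2 + (i % 2) + 8*(i / 2)`[4,1]->3
lane 4->4/4=1, 4 mod 4=0
i=1  r:2·0+1->1  c:1
row: 3 vs 1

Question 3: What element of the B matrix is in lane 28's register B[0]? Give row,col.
L=28->g=28>>2=7, t=28&3=0
[0]->row 0·2+0=0  col g=7

0,7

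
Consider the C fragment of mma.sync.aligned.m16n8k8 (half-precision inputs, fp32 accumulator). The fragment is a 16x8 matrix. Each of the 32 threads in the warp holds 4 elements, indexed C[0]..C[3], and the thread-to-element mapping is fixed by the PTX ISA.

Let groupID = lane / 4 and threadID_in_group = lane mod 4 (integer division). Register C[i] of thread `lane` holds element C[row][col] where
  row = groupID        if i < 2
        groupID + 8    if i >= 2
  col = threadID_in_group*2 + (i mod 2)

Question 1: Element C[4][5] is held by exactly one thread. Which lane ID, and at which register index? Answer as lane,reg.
r=4⇒gr=4,Rb=0  c=5⇒th=2,odd=1
L=4*4+2=18  i=0*2+1=1

18,1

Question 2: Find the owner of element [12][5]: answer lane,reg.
r:12=>grp=4,rB=1  c:5=>tig=2,lo=1
L=4*4+2=18  i=1*2+1=3

18,3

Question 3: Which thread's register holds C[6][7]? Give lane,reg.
27,1

r:6=>grp=6,rB=0  c:7=>tig=3,lo=1
L=6*4+3=27  i=0*2+1=1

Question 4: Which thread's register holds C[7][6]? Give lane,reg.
r=7->g=7,rb=0  c=6->t=3,b0=0
L=7*4+3=31  i=0*2+0=0

31,0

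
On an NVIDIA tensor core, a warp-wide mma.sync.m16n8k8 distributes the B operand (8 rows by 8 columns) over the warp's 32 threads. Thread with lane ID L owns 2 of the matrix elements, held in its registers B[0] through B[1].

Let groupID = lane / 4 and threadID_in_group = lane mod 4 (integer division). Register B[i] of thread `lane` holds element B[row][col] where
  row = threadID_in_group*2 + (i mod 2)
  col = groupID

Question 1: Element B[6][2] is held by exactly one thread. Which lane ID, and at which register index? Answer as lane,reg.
c: 2->gid=2  r: 6->tid=3,i&1=0
L=2*4+3=11  i=0=0

11,0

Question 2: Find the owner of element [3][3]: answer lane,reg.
13,1

c=3->g=3  r=3->t=1,b0=1
L=3*4+1=13  i=1=1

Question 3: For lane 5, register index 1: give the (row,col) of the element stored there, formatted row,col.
L=5->g=5>>2=1, t=5&3=1
[1]->row 1·2+1=3  col g=1

3,1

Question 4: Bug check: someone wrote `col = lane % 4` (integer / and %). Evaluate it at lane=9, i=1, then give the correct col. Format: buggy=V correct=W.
buggy=1 correct=2

`lane % 4`[9,1]=>1
L=9=>grp=9>>2=2, tig=9&3=1
[1]=>row 1·2+1=3  col grp=2
col: 1 vs 2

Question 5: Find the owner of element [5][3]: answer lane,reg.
14,1

c=3⇒gr=3  r=5⇒th=2,odd=1
L=3*4+2=14  i=1=1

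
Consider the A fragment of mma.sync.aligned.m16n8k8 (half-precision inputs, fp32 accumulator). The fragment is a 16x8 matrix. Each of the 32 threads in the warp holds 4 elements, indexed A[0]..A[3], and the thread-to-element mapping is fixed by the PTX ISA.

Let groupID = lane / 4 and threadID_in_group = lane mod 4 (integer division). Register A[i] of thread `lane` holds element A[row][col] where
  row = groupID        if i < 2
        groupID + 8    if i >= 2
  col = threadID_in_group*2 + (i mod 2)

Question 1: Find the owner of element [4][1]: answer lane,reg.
r: 4->gid=4,r8=0  c: 1->tid=0,i&1=1
L=4*4+0=16  i=0*2+1=1

16,1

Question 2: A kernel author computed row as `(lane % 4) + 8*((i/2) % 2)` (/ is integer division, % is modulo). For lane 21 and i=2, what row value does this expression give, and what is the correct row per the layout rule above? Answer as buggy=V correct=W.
`(lane % 4) + 8*((i/2) % 2)`[21,2]=>9
lane 21: grp=5 (21/4), tig=1 (21%4)
i=2: r=5+8=13, c=1*2+0=2
row: 9 vs 13

buggy=9 correct=13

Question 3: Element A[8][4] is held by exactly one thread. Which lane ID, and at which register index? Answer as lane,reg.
2,2

r=8->g=0,rb=1  c=4->t=2,b0=0
L=0*4+2=2  i=1*2+0=2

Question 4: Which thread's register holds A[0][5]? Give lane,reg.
r=0⇒gr=0,Rb=0  c=5⇒th=2,odd=1
L=0*4+2=2  i=0*2+1=1

2,1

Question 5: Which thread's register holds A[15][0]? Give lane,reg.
r=15→G=7,rhi=1  c=0→T=0,p=0
L=7*4+0=28  i=1*2+0=2

28,2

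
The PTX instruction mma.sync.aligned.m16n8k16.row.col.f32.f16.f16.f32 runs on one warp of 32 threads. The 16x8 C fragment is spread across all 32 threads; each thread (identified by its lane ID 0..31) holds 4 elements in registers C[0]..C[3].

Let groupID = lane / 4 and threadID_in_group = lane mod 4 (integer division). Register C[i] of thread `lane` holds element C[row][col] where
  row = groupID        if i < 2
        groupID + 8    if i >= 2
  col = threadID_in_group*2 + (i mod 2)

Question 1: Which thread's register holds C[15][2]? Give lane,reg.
r=15⇒gr=7,Rb=1  c=2⇒th=1,odd=0
L=7*4+1=29  i=1*2+0=2

29,2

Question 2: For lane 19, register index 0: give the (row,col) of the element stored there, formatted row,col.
4,6

lane 19: gid=4 (19/4), tid=3 (19%4)
i=0: r=4+0=4, c=3*2+0=6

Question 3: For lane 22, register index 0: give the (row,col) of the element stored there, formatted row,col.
22: grp=5,tig=2
[0] (5+0,2*2+0) = (5,4)

5,4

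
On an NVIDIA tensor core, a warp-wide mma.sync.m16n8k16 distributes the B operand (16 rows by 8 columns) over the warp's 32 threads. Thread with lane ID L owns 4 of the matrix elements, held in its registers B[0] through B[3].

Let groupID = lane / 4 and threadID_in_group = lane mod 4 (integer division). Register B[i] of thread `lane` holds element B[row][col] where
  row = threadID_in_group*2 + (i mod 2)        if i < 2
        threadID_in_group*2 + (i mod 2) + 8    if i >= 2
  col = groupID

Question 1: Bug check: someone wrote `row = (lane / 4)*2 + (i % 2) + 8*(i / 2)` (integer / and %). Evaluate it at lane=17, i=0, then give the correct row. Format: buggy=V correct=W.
`(lane / 4)*2 + (i % 2) + 8*(i / 2)`[17,0]=>8
17: grp=4,tig=1
[0] (1*2+0+0,4) = (2,4)
row: 8 vs 2

buggy=8 correct=2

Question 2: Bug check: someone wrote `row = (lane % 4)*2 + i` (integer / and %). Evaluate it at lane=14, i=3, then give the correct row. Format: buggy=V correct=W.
`(lane % 4)*2 + i`[14,3]⇒7
lane 14⇒14/4=3, 14 mod 4=2
i=3  r:2·2+1+8⇒13  c:3
row: 7 vs 13

buggy=7 correct=13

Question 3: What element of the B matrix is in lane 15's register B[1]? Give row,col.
lane 15: gid=3 (15/4), tid=3 (15%4)
i=1: r=3*2+1+0=7, c=gid=3

7,3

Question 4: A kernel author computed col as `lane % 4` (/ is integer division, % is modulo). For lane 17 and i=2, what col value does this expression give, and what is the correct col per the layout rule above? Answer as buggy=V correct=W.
`lane % 4`[17,2]->1
L=17->g=17>>2=4, t=17&3=1
[2]->row 1·2+0+8=10  col g=4
col: 1 vs 4

buggy=1 correct=4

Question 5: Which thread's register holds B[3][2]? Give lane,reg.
c: 2->gid=2  r: 3->r8=0,tid=1,i&1=1
L=2*4+1=9  i=0*2+1=1

9,1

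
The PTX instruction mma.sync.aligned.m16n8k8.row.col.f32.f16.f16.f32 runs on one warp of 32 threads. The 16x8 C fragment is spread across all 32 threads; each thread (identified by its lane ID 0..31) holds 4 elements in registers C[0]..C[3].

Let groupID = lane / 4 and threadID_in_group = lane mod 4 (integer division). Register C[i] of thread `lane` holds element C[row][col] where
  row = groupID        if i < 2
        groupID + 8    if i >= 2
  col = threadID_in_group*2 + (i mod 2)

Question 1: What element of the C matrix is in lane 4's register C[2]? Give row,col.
L=4=>grp=4>>2=1, tig=4&3=0
[2]=>row 1+8=9  col 0·2+0=0

9,0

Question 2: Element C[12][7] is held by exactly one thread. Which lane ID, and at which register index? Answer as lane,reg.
r=12⇒gr=4,Rb=1  c=7⇒th=3,odd=1
L=4*4+3=19  i=1*2+1=3

19,3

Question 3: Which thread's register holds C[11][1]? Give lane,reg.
r: 11->gid=3,r8=1  c: 1->tid=0,i&1=1
L=3*4+0=12  i=1*2+1=3

12,3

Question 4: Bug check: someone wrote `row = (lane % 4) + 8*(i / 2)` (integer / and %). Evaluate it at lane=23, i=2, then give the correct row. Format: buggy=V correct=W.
buggy=11 correct=13

`(lane % 4) + 8*(i / 2)`[23,2]=>11
lane 23=>23/4=5, 23 mod 4=3
i=2  r:5+8=>13  c:2·3+0=>6
row: 11 vs 13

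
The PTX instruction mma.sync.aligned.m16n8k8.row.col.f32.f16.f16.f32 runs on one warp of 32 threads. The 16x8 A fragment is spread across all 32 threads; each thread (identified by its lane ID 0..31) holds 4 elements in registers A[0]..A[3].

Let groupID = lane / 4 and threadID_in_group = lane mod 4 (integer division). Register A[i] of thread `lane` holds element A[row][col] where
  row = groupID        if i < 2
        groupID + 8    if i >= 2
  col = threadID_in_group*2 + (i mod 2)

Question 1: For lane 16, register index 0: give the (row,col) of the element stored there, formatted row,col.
4,0

L=16→G=16>>2=4, T=16&3=0
[0]→row 4+0=4  col 0·2+0=0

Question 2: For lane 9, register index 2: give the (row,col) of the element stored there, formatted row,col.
10,2

lane 9⇒9/4=2, 9 mod 4=1
i=2  r:2+8⇒10  c:2·1+0⇒2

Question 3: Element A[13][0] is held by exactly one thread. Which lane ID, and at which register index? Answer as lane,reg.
r: 13->gid=5,r8=1  c: 0->tid=0,i&1=0
L=5*4+0=20  i=1*2+0=2

20,2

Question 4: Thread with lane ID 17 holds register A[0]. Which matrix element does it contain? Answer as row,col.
4,2

lane 17→17/4=4, 17 mod 4=1
i=0  r:4+0→4  c:2·1+0→2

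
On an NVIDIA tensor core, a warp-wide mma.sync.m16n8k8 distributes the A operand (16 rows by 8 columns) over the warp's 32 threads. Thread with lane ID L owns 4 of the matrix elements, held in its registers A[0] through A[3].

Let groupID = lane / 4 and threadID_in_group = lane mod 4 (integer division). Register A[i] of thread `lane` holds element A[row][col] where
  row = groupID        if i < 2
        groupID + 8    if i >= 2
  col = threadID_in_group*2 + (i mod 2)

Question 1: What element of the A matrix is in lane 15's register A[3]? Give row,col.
L=15⇒gr=15>>2=3, th=15&3=3
[3]⇒row 3+8=11  col 3·2+1=7

11,7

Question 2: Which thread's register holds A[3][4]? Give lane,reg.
r=3→G=3,rhi=0  c=4→T=2,p=0
L=3*4+2=14  i=0*2+0=0

14,0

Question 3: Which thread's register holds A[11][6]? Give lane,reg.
r: 11->gid=3,r8=1  c: 6->tid=3,i&1=0
L=3*4+3=15  i=1*2+0=2

15,2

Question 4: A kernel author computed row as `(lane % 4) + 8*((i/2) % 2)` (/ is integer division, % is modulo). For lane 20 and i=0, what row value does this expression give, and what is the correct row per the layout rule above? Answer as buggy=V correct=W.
buggy=0 correct=5

`(lane % 4) + 8*((i/2) % 2)`[20,0]⇒0
lane 20: gr=5 (20/4), th=0 (20%4)
i=0: r=5+0=5, c=0*2+0=0
row: 0 vs 5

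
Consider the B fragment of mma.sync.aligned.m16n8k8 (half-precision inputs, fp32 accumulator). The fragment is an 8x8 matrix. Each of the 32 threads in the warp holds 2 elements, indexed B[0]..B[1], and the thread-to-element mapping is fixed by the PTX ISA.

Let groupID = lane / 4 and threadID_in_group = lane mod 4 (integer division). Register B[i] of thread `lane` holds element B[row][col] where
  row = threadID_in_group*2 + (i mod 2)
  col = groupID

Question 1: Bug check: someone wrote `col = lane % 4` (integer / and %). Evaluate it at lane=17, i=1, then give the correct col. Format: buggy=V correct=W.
`lane % 4`[17,1]->1
L=17->g=17>>2=4, t=17&3=1
[1]->row 1·2+1=3  col g=4
col: 1 vs 4

buggy=1 correct=4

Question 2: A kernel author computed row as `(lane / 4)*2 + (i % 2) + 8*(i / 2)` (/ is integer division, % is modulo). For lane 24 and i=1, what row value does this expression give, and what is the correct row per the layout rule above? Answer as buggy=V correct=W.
`(lane / 4)*2 + (i % 2) + 8*(i / 2)`[24,1]->13
lane 24: gid=6 (24/4), tid=0 (24%4)
i=1: r=0*2+1=1, c=gid=6
row: 13 vs 1

buggy=13 correct=1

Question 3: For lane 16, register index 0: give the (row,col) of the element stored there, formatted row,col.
0,4

16: gr=4,th=0
[0] (0*2+0,4) = (0,4)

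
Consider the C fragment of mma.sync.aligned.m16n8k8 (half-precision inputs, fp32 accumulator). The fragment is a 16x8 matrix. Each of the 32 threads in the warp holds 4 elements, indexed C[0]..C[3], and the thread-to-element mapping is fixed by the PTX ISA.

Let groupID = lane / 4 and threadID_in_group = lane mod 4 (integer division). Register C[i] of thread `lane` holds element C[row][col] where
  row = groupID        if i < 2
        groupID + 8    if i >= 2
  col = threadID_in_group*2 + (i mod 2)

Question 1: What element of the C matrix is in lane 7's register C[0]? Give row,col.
1,6

7: grp=1,tig=3
[0] (1+0,3*2+0) = (1,6)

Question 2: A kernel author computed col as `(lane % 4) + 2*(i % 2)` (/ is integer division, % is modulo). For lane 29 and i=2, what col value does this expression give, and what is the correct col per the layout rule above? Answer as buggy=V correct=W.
buggy=1 correct=2

`(lane % 4) + 2*(i % 2)`[29,2]→1
29: G=7,T=1
[2] (7+8,1*2+0) = (15,2)
col: 1 vs 2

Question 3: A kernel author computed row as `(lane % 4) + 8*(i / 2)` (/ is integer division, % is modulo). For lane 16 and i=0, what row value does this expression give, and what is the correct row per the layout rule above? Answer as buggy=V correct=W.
buggy=0 correct=4

`(lane % 4) + 8*(i / 2)`[16,0]→0
lane 16: G=4 (16/4), T=0 (16%4)
i=0: r=4+0=4, c=0*2+0=0
row: 0 vs 4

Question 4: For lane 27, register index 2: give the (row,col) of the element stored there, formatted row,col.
14,6

lane 27->27/4=6, 27 mod 4=3
i=2  r:6+8->14  c:2·3+0->6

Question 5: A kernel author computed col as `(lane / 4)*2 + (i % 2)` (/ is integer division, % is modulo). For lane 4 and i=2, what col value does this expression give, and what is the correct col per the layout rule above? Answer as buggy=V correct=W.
buggy=2 correct=0

`(lane / 4)*2 + (i % 2)`[4,2]->2
lane 4->4/4=1, 4 mod 4=0
i=2  r:1+8->9  c:2·0+0->0
col: 2 vs 0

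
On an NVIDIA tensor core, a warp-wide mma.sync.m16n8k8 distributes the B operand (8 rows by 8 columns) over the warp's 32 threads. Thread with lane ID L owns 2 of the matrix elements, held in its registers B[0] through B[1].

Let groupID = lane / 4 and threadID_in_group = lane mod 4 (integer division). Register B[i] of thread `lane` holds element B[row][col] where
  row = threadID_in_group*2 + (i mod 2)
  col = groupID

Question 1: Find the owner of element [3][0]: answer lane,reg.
c=0⇒gr=0  r=3⇒th=1,odd=1
L=0*4+1=1  i=1=1

1,1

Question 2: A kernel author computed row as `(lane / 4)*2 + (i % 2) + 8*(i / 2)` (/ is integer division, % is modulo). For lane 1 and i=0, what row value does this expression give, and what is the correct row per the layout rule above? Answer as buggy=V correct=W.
`(lane / 4)*2 + (i % 2) + 8*(i / 2)`[1,0]->0
lane 1->1/4=0, 1 mod 4=1
i=0  r:2·1+0->2  c:0
row: 0 vs 2

buggy=0 correct=2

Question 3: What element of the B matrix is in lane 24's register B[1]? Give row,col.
lane 24: g=6 (24/4), t=0 (24%4)
i=1: r=0*2+1=1, c=g=6

1,6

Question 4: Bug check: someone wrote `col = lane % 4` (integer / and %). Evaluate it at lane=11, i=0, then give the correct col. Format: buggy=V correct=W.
`lane % 4`[11,0]->3
lane 11->11/4=2, 11 mod 4=3
i=0  r:2·3+0->6  c:2
col: 3 vs 2

buggy=3 correct=2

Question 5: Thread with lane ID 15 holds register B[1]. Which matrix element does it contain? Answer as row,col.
15: G=3,T=3
[1] (3*2+1,3) = (7,3)

7,3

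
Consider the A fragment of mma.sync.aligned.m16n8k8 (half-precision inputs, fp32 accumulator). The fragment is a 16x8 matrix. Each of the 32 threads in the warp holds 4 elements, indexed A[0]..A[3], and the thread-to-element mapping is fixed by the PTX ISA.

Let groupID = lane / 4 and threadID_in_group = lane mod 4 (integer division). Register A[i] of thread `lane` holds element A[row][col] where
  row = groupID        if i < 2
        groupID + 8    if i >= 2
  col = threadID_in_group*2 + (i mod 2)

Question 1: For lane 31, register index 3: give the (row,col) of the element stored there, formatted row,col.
15,7

lane 31: gid=7 (31/4), tid=3 (31%4)
i=3: r=7+8=15, c=3*2+1=7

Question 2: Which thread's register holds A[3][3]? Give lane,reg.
r: 3->gid=3,r8=0  c: 3->tid=1,i&1=1
L=3*4+1=13  i=0*2+1=1

13,1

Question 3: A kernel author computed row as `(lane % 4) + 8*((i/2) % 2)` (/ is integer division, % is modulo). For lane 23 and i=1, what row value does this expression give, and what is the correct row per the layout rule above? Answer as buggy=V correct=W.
buggy=3 correct=5

`(lane % 4) + 8*((i/2) % 2)`[23,1]->3
lane 23: gid=5 (23/4), tid=3 (23%4)
i=1: r=5+0=5, c=3*2+1=7
row: 3 vs 5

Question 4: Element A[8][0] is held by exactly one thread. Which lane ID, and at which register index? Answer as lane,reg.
r=8->g=0,rb=1  c=0->t=0,b0=0
L=0*4+0=0  i=1*2+0=2

0,2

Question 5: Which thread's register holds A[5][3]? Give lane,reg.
21,1

r=5->g=5,rb=0  c=3->t=1,b0=1
L=5*4+1=21  i=0*2+1=1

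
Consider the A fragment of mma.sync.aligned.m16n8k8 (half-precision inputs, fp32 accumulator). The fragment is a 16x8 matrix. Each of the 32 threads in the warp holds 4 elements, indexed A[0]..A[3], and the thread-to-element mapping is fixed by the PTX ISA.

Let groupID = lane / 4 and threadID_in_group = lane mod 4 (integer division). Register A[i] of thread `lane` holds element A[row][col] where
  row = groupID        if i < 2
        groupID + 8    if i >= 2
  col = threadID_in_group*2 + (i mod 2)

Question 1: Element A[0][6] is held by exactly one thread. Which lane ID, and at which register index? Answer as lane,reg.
3,0

r: 0->gid=0,r8=0  c: 6->tid=3,i&1=0
L=0*4+3=3  i=0*2+0=0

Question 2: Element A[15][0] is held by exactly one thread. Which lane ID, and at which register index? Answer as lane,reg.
28,2

r=15→G=7,rhi=1  c=0→T=0,p=0
L=7*4+0=28  i=1*2+0=2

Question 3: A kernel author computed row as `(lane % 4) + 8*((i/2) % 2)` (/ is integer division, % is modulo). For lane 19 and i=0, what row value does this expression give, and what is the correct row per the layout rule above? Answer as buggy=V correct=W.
buggy=3 correct=4

`(lane % 4) + 8*((i/2) % 2)`[19,0]→3
lane 19: G=4 (19/4), T=3 (19%4)
i=0: r=4+0=4, c=3*2+0=6
row: 3 vs 4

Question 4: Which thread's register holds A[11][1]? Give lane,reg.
12,3

r: 11->gid=3,r8=1  c: 1->tid=0,i&1=1
L=3*4+0=12  i=1*2+1=3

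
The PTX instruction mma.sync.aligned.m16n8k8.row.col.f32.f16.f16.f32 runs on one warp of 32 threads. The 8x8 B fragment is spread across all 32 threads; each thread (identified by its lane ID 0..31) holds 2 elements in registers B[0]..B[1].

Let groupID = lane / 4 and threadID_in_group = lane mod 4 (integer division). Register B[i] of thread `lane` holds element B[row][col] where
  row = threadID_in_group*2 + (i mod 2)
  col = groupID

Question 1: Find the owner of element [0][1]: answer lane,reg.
c=1->g=1  r=0->t=0,b0=0
L=1*4+0=4  i=0=0

4,0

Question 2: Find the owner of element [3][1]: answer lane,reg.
c=1->g=1  r=3->t=1,b0=1
L=1*4+1=5  i=1=1

5,1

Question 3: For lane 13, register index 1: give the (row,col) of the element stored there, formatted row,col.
lane 13->13/4=3, 13 mod 4=1
i=1  r:2·1+1->3  c:3

3,3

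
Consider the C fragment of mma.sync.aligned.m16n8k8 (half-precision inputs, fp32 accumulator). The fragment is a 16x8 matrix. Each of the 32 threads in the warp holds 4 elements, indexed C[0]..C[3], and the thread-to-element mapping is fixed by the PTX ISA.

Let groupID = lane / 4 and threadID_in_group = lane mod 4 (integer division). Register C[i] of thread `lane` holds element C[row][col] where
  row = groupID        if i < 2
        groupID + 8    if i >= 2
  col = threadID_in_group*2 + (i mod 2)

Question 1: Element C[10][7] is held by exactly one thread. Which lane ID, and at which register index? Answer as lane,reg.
11,3

r=10→G=2,rhi=1  c=7→T=3,p=1
L=2*4+3=11  i=1*2+1=3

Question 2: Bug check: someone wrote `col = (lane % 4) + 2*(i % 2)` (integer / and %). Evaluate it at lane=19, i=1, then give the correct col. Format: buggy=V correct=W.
buggy=5 correct=7

`(lane % 4) + 2*(i % 2)`[19,1]->5
lane 19: g=4 (19/4), t=3 (19%4)
i=1: r=4+0=4, c=3*2+1=7
col: 5 vs 7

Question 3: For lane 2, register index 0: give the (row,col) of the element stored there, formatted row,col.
2: G=0,T=2
[0] (0+0,2*2+0) = (0,4)

0,4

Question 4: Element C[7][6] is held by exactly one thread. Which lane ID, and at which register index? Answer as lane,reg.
r=7→G=7,rhi=0  c=6→T=3,p=0
L=7*4+3=31  i=0*2+0=0

31,0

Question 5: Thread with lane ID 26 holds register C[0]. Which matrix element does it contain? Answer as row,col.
6,4

lane 26⇒26/4=6, 26 mod 4=2
i=0  r:6+0⇒6  c:2·2+0⇒4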